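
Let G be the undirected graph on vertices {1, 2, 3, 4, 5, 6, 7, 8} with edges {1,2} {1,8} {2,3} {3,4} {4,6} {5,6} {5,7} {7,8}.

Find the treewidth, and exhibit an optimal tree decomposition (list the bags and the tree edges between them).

Every bag has size at most 3, so the width is 3 − 1 = 2 and tw(G) ≤ 2. For the lower bound, G contains the cycle 2–1–8–7–5–6–4–3–2, so G is not a forest; only forests have treewidth ≤ 1, hence tw(G) ≥ 2. Hence tw(G) = 2 exactly.

Treewidth 2.
One such decomposition:
Bags: B1 = {1, 2, 8}  B2 = {2, 7, 8}  B3 = {2, 5, 7}  B4 = {2, 5, 6}  B5 = {2, 4, 6}  B6 = {2, 3, 4}
Tree: B1–B2, B2–B3, B3–B4, B4–B5, B5–B6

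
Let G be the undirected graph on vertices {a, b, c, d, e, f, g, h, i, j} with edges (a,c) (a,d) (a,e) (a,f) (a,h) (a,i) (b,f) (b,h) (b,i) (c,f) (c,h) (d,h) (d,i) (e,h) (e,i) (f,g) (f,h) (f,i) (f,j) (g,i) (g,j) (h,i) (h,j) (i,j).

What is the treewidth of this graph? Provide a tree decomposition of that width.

Treewidth 3.
One such decomposition:
Bags: B1 = {a, f, h, i}  B2 = {b, f, h, i}  B3 = {a, e, h, i}  B4 = {f, h, i, j}  B5 = {f, g, i, j}  B6 = {a, d, h, i}  B7 = {a, c, f, h}
Tree: B1–B2, B1–B3, B2–B4, B4–B5, B1–B6, B1–B7

Every bag has size at most 4, so the width is 4 − 1 = 3 and tw(G) ≤ 3. Conversely, {f, g, i, j} is a clique of size 4, and the vertices of any clique must share a bag in every tree decomposition; so some bag has ≥ 4 vertices and tw(G) ≥ 3. The upper and lower bounds meet at 3, so that is the treewidth.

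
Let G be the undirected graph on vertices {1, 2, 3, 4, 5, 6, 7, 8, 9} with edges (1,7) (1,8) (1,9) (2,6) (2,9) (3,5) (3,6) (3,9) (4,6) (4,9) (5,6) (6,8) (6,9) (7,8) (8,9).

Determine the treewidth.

2

A width-2 tree decomposition is:
Bags: B1 = {3, 6, 9}  B2 = {4, 6, 9}  B3 = {3, 5, 6}  B4 = {6, 8, 9}  B5 = {2, 6, 9}  B6 = {1, 8, 9}  B7 = {1, 7, 8}
Tree: B1–B2, B1–B3, B2–B4, B4–B5, B4–B6, B6–B7
Every bag has size at most 3, so the width is 3 − 1 = 2 and tw(G) ≤ 2. For the lower bound, the 3 vertices {1, 8, 9} are pairwise adjacent, and any tree decomposition puts a clique entirely inside one bag — forcing width ≥ 2. The upper and lower bounds meet at 2, so that is the treewidth.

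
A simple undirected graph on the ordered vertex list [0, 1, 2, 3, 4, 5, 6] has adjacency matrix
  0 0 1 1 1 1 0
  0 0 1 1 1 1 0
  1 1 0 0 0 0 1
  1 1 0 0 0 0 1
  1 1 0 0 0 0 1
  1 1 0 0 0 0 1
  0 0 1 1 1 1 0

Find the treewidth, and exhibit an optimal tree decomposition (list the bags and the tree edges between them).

Treewidth 3.
One such decomposition:
Bags: B1 = {0, 1, 3, 6}  B2 = {0, 1, 5, 6}  B3 = {0, 1, 2, 6}  B4 = {0, 1, 4, 6}
Tree: B1–B2, B2–B3, B3–B4

Each bag holds 4 vertices, so the decomposition has width 3, which upper-bounds the treewidth. For the lower bound: the 4 vertex sets {1,3}, {0,5}, {6}, {2} are disjoint, each induces a connected subgraph, and every pair is joined by at least one edge of G. Contracting each set to a single vertex therefore yields K_{4} as a minor, and since treewidth is minor-monotone, tw(G) ≥ tw(K_{4}) = 3. Combining the bounds, tw(G) = 3.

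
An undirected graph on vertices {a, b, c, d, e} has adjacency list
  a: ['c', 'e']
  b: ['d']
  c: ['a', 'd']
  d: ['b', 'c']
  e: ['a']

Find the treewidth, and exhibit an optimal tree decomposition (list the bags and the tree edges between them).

Treewidth 1.
One such decomposition:
Bags: B1 = {a, e}  B2 = {a, c}  B3 = {c, d}  B4 = {b, d}
Tree: B1–B2, B2–B3, B3–B4

Each bag holds 2 vertices, so the decomposition has width 1, which upper-bounds the treewidth. Since G has at least one edge (e.g. e–a), it is not an edgeless graph, so tw(G) ≥ 1. Combining the bounds, tw(G) = 1.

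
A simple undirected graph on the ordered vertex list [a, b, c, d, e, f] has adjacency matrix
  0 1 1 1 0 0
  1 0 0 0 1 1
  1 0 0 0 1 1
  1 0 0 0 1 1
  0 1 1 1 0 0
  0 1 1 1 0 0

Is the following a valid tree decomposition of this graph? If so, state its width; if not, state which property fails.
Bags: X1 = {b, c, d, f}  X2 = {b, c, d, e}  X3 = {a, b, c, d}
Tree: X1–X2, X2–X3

Yes; width 3.

Checking the three conditions: (i) the bags cover all of {a, b, c, d, e, f}; (ii) for each edge, some bag contains both endpoints; (iii) the bags containing any fixed vertex form a subtree. All hold, so the decomposition is valid with width 4 − 1 = 3.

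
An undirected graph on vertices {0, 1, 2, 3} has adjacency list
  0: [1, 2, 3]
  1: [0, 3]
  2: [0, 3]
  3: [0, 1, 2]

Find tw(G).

A width-2 tree decomposition is:
Bags: B1 = {0, 2, 3}  B2 = {0, 1, 3}
Tree: B1–B2
Each bag holds 3 vertices, so the decomposition has width 2, which upper-bounds the treewidth. Conversely, {0, 1, 3} is a clique of size 3, and the vertices of any clique must share a bag in every tree decomposition; so some bag has ≥ 3 vertices and tw(G) ≥ 2. Combining the bounds, tw(G) = 2.

2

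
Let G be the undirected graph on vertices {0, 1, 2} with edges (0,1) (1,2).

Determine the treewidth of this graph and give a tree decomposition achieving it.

Treewidth 1.
Bags: B1 = {0, 1}  B2 = {1, 2}
Tree: B1–B2

The largest bag has 2 vertices, giving width 1; this decomposition certifies tw(G) ≤ 1. G has an edge, so its treewidth is at least 1. The upper and lower bounds meet at 1, so that is the treewidth.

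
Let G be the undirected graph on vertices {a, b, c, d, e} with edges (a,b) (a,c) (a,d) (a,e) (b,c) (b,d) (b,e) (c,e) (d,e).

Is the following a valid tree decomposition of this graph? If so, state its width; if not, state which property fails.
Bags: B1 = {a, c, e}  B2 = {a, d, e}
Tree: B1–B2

A tree decomposition must satisfy three properties: every vertex lies in some bag; for every edge, both endpoints lie together in some bag; and for every vertex, the bags containing it form a connected subtree. Here vertex b appears in no bag, so the decomposition is invalid.

No — vertex b appears in no bag.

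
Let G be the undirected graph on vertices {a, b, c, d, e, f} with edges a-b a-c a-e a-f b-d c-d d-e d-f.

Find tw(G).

2

A width-2 tree decomposition is:
Bags: B1 = {a, b, d}  B2 = {a, c, d}  B3 = {a, d, f}  B4 = {a, d, e}
Tree: B1–B2, B2–B3, B3–B4
The largest bag has 3 vertices, giving width 2; this decomposition certifies tw(G) ≤ 2. The edges b–d–c–a–b form a cycle, so G is not a tree and its treewidth is at least 2. Therefore the treewidth is 2.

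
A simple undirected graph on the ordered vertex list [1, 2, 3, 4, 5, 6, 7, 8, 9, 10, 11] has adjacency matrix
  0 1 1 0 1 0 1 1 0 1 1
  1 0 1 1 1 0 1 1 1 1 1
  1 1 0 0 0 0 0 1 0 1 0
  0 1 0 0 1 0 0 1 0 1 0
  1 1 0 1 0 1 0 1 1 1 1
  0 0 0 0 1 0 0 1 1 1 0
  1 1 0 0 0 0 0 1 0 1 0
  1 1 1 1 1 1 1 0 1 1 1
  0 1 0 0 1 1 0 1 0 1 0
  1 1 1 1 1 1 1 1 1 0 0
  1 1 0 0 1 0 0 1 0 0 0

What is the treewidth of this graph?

4

A width-4 tree decomposition is:
Bags: B1 = {1, 2, 5, 8, 10}  B2 = {1, 2, 3, 8, 10}  B3 = {2, 5, 8, 9, 10}  B4 = {1, 2, 5, 8, 11}  B5 = {5, 6, 8, 9, 10}  B6 = {1, 2, 7, 8, 10}  B7 = {2, 4, 5, 8, 10}
Tree: B1–B2, B1–B3, B1–B4, B3–B5, B1–B6, B1–B7
The largest bag has 5 vertices, giving width 4; this decomposition certifies tw(G) ≤ 4. Conversely, {1, 2, 3, 8, 10} is a clique of size 5, and the vertices of any clique must share a bag in every tree decomposition; so some bag has ≥ 5 vertices and tw(G) ≥ 4. Hence tw(G) = 4 exactly.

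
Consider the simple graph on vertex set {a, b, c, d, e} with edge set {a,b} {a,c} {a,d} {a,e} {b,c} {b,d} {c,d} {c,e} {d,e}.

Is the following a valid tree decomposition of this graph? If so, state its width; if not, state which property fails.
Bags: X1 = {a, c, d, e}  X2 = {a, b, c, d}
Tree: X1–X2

Yes; width 3.

Every vertex of G appears in some bag (union = {a, b, c, d, e}); every edge is covered by a bag; and for each vertex v the set of bags containing v is connected in the bag tree. The decomposition is therefore valid. The largest bag has 4 vertices, so the width is 3.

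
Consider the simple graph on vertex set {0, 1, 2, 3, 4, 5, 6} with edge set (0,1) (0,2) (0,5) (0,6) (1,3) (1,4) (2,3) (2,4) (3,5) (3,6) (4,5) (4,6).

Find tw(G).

A width-3 tree decomposition is:
Bags: B1 = {0, 1, 3, 4}  B2 = {0, 3, 4, 5}  B3 = {0, 3, 4, 6}  B4 = {0, 2, 3, 4}
Tree: B1–B2, B2–B3, B3–B4
Every bag has size at most 4, so the width is 4 − 1 = 3 and tw(G) ≤ 3. For the lower bound: the 4 vertex sets {1,3}, {4,5}, {0}, {6} are disjoint, each induces a connected subgraph, and every pair is joined by at least one edge of G. Contracting each set to a single vertex therefore yields K_{4} as a minor, and since treewidth is minor-monotone, tw(G) ≥ tw(K_{4}) = 3. Combining the bounds, tw(G) = 3.

3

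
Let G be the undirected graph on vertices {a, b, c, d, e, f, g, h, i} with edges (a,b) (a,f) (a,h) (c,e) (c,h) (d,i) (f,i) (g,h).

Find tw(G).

1

A width-1 tree decomposition is:
Bags: B1 = {f, i}  B2 = {a, f}  B3 = {a, h}  B4 = {a, b}  B5 = {d, i}  B6 = {c, h}  B7 = {c, e}  B8 = {g, h}
Tree: B1–B2, B2–B3, B2–B4, B1–B5, B3–B6, B6–B7, B6–B8
Each bag holds 2 vertices, so the decomposition has width 1, which upper-bounds the treewidth. G has an edge, so its treewidth is at least 1. Therefore the treewidth is 1.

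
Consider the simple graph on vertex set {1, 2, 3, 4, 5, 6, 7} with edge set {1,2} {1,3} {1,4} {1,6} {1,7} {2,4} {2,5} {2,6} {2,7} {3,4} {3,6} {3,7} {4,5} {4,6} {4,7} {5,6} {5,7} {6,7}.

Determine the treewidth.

A width-4 tree decomposition is:
Bags: B1 = {2, 4, 5, 6, 7}  B2 = {1, 2, 4, 6, 7}  B3 = {1, 3, 4, 6, 7}
Tree: B1–B2, B2–B3
Each bag holds 5 vertices, so the decomposition has width 4, which upper-bounds the treewidth. On the other hand G contains the 5-clique {1, 2, 4, 6, 7}. A clique must lie in a single bag of any decomposition, so no decomposition can have width below 4. Hence tw(G) = 4 exactly.

4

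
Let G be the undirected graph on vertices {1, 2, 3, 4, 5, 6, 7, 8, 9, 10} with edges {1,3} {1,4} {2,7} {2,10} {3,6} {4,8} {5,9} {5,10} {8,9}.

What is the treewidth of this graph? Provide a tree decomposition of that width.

Each bag holds 2 vertices, so the decomposition has width 1, which upper-bounds the treewidth. G has an edge, so its treewidth is at least 1. Combining the bounds, tw(G) = 1.

Treewidth 1.
Bags: B1 = {2, 7}  B2 = {2, 10}  B3 = {5, 10}  B4 = {5, 9}  B5 = {8, 9}  B6 = {4, 8}  B7 = {1, 4}  B8 = {1, 3}  B9 = {3, 6}
Tree: B1–B2, B2–B3, B3–B4, B4–B5, B5–B6, B6–B7, B7–B8, B8–B9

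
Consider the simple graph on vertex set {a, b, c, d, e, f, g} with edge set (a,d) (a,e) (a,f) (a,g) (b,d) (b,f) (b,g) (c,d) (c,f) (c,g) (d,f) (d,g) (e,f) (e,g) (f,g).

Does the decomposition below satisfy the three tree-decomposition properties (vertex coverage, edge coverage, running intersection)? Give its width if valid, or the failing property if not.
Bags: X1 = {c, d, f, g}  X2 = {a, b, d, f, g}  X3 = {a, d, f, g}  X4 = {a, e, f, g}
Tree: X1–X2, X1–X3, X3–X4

No — bags containing vertex a are not connected in the tree.

A tree decomposition must satisfy three properties: every vertex lies in some bag; for every edge, both endpoints lie together in some bag; and for every vertex, the bags containing it form a connected subtree. Here bags containing vertex a are not connected in the tree, so the decomposition is invalid.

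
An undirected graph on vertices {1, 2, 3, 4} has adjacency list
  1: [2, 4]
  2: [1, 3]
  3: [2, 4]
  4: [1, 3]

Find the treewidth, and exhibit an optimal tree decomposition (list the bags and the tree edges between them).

The largest bag has 3 vertices, giving width 2; this decomposition certifies tw(G) ≤ 2. For the lower bound, G contains the cycle 2–3–4–1–2, so G is not a forest; only forests have treewidth ≤ 1, hence tw(G) ≥ 2. Combining the bounds, tw(G) = 2.

Treewidth 2.
One such decomposition:
Bags: B1 = {2, 3, 4}  B2 = {1, 2, 4}
Tree: B1–B2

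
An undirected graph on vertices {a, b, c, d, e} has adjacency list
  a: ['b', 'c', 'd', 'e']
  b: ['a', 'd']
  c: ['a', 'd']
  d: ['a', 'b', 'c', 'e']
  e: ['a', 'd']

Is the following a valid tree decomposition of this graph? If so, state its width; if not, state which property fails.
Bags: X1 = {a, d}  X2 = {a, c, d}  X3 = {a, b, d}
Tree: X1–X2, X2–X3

No — vertex e appears in no bag.

A tree decomposition must satisfy three properties: every vertex lies in some bag; for every edge, both endpoints lie together in some bag; and for every vertex, the bags containing it form a connected subtree. Here vertex e appears in no bag, so the decomposition is invalid.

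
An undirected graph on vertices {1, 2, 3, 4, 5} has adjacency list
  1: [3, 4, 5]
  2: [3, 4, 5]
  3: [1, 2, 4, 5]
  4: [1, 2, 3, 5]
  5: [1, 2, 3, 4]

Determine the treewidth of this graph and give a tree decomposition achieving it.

Treewidth 3.
Bags: B1 = {1, 3, 4, 5}  B2 = {2, 3, 4, 5}
Tree: B1–B2

Each bag holds 4 vertices, so the decomposition has width 3, which upper-bounds the treewidth. On the other hand G contains the 4-clique {1, 3, 4, 5}. A clique must lie in a single bag of any decomposition, so no decomposition can have width below 3. Therefore the treewidth is 3.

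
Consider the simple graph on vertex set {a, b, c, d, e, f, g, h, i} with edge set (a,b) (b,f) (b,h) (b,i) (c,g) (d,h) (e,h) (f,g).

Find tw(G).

1

A width-1 tree decomposition is:
Bags: B1 = {b, i}  B2 = {b, f}  B3 = {b, h}  B4 = {a, b}  B5 = {f, g}  B6 = {e, h}  B7 = {d, h}  B8 = {c, g}
Tree: B1–B2, B1–B3, B3–B4, B2–B5, B3–B6, B6–B7, B5–B8
Every bag has size at most 2, so the width is 2 − 1 = 1 and tw(G) ≤ 1. Any graph with an edge has treewidth ≥ 1, and G has the edge i–b. Therefore the treewidth is 1.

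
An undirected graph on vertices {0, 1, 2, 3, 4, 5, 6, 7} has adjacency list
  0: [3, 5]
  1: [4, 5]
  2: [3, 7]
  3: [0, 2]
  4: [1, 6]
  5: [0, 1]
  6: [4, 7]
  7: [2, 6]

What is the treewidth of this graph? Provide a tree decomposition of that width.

Treewidth 2.
Bags: B1 = {0, 1, 5}  B2 = {0, 1, 4}  B3 = {0, 4, 6}  B4 = {0, 6, 7}  B5 = {0, 2, 7}  B6 = {0, 2, 3}
Tree: B1–B2, B2–B3, B3–B4, B4–B5, B5–B6

The largest bag has 3 vertices, giving width 2; this decomposition certifies tw(G) ≤ 2. The edges 0–5–1–4–6–7–2–3–0 form a cycle, so G is not a tree and its treewidth is at least 2. Combining the bounds, tw(G) = 2.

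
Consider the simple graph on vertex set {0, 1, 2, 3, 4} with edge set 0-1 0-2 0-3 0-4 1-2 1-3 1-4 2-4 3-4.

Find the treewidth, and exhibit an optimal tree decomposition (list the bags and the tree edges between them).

The largest bag has 4 vertices, giving width 3; this decomposition certifies tw(G) ≤ 3. Conversely, {0, 1, 2, 4} is a clique of size 4, and the vertices of any clique must share a bag in every tree decomposition; so some bag has ≥ 4 vertices and tw(G) ≥ 3. Combining the bounds, tw(G) = 3.

Treewidth 3.
Bags: B1 = {0, 1, 2, 4}  B2 = {0, 1, 3, 4}
Tree: B1–B2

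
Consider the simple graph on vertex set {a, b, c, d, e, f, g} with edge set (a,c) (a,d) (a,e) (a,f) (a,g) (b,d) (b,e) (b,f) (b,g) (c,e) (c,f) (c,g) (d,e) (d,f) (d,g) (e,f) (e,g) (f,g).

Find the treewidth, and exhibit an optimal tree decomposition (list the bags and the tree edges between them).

Every bag has size at most 5, so the width is 5 − 1 = 4 and tw(G) ≤ 4. For the lower bound, the 5 vertices {a, d, e, f, g} are pairwise adjacent, and any tree decomposition puts a clique entirely inside one bag — forcing width ≥ 4. Hence tw(G) = 4 exactly.

Treewidth 4.
One such decomposition:
Bags: B1 = {a, d, e, f, g}  B2 = {a, c, e, f, g}  B3 = {b, d, e, f, g}
Tree: B1–B2, B1–B3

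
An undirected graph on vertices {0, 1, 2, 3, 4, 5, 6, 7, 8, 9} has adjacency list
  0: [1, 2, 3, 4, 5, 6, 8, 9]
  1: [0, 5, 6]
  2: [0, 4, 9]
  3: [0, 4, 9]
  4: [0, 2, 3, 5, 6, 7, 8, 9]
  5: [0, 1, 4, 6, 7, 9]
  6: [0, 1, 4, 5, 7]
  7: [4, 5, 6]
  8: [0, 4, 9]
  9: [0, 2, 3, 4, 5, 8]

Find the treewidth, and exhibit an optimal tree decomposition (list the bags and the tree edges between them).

Treewidth 3.
One such decomposition:
Bags: B1 = {0, 2, 4, 9}  B2 = {0, 3, 4, 9}  B3 = {0, 4, 5, 9}  B4 = {0, 4, 8, 9}  B5 = {0, 4, 5, 6}  B6 = {4, 5, 6, 7}  B7 = {0, 1, 5, 6}
Tree: B1–B2, B2–B3, B1–B4, B3–B5, B5–B6, B5–B7

Every bag has size at most 4, so the width is 4 − 1 = 3 and tw(G) ≤ 3. For the lower bound, the 4 vertices {0, 1, 5, 6} are pairwise adjacent, and any tree decomposition puts a clique entirely inside one bag — forcing width ≥ 3. The upper and lower bounds meet at 3, so that is the treewidth.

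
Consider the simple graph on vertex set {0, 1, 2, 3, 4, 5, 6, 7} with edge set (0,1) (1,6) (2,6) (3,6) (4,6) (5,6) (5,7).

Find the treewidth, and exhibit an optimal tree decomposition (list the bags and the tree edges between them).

Each bag holds 2 vertices, so the decomposition has width 1, which upper-bounds the treewidth. Any graph with an edge has treewidth ≥ 1, and G has the edge 4–6. Combining the bounds, tw(G) = 1.

Treewidth 1.
One optimal decomposition is:
Bags: B1 = {4, 6}  B2 = {2, 6}  B3 = {3, 6}  B4 = {1, 6}  B5 = {5, 6}  B6 = {0, 1}  B7 = {5, 7}
Tree: B1–B2, B2–B3, B2–B4, B4–B5, B4–B6, B5–B7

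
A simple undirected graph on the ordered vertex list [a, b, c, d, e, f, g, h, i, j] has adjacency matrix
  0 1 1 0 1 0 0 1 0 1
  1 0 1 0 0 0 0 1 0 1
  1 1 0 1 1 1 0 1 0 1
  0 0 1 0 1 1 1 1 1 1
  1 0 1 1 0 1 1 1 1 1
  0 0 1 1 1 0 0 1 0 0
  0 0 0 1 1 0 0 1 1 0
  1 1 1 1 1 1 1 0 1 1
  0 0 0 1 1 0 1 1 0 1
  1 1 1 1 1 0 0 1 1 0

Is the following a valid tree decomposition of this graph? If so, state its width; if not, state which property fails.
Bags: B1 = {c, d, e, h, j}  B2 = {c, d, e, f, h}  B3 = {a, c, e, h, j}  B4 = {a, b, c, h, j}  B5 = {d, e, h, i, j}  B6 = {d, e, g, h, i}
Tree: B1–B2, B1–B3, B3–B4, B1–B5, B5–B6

Checking the three conditions: (i) the bags cover all of {a, b, c, d, e, f, g, h, i, j}; (ii) for each edge, some bag contains both endpoints; (iii) the bags containing any fixed vertex form a subtree. All hold, so the decomposition is valid with width 5 − 1 = 4.

Yes; width 4.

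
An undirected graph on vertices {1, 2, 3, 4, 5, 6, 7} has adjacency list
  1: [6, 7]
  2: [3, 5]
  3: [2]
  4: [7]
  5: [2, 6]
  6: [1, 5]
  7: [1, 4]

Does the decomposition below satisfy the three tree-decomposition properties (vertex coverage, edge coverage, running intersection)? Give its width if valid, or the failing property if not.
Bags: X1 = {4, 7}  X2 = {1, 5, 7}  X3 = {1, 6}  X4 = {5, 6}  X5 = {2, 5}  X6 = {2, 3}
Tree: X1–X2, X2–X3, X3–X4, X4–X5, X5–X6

A tree decomposition must satisfy three properties: every vertex lies in some bag; for every edge, both endpoints lie together in some bag; and for every vertex, the bags containing it form a connected subtree. Here bags containing vertex 5 are not connected in the tree, so the decomposition is invalid.

No — bags containing vertex 5 are not connected in the tree.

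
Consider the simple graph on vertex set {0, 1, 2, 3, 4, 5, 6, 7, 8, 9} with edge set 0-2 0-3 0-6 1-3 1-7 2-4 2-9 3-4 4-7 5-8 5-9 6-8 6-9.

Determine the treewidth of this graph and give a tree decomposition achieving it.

Every bag has size at most 3, so the width is 3 − 1 = 2 and tw(G) ≤ 2. Since 8–5–9–6–8 is a cycle in G, G is not acyclic. Forests are exactly the graphs of treewidth ≤ 1, so tw(G) ≥ 2. The upper and lower bounds meet at 2, so that is the treewidth.

Treewidth 2.
One such decomposition:
Bags: B1 = {5, 6, 8}  B2 = {5, 6, 9}  B3 = {0, 6, 9}  B4 = {0, 2, 9}  B5 = {0, 2, 3}  B6 = {2, 3, 4}  B7 = {1, 3, 4}  B8 = {1, 4, 7}
Tree: B1–B2, B2–B3, B3–B4, B4–B5, B5–B6, B6–B7, B7–B8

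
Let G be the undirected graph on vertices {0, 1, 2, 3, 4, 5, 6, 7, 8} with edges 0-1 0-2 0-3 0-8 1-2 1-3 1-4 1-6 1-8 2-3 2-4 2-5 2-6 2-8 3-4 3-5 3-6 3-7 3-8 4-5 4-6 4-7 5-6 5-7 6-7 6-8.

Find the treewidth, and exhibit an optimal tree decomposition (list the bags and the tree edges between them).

Treewidth 4.
One optimal decomposition is:
Bags: B1 = {0, 1, 2, 3, 8}  B2 = {1, 2, 3, 6, 8}  B3 = {1, 2, 3, 4, 6}  B4 = {2, 3, 4, 5, 6}  B5 = {3, 4, 5, 6, 7}
Tree: B1–B2, B2–B3, B3–B4, B4–B5

Each bag holds 5 vertices, so the decomposition has width 4, which upper-bounds the treewidth. Conversely, {0, 1, 2, 3, 8} is a clique of size 5, and the vertices of any clique must share a bag in every tree decomposition; so some bag has ≥ 5 vertices and tw(G) ≥ 4. The upper and lower bounds meet at 4, so that is the treewidth.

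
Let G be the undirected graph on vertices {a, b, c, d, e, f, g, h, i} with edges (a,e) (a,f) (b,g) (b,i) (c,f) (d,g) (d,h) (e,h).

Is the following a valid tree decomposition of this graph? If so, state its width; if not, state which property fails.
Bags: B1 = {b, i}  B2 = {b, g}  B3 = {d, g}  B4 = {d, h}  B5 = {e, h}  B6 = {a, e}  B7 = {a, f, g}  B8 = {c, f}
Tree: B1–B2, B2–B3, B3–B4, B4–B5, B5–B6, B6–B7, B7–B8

No — bags containing vertex g are not connected in the tree.

A tree decomposition must satisfy three properties: every vertex lies in some bag; for every edge, both endpoints lie together in some bag; and for every vertex, the bags containing it form a connected subtree. Here bags containing vertex g are not connected in the tree, so the decomposition is invalid.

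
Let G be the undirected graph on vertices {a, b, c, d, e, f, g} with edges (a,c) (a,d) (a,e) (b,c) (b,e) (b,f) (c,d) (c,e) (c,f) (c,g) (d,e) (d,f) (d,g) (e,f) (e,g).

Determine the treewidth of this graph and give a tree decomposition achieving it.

Every bag has size at most 4, so the width is 4 − 1 = 3 and tw(G) ≤ 3. For the lower bound, the 4 vertices {c, d, e, g} are pairwise adjacent, and any tree decomposition puts a clique entirely inside one bag — forcing width ≥ 3. Therefore the treewidth is 3.

Treewidth 3.
Bags: B1 = {c, d, e, f}  B2 = {c, d, e, g}  B3 = {b, c, e, f}  B4 = {a, c, d, e}
Tree: B1–B2, B1–B3, B1–B4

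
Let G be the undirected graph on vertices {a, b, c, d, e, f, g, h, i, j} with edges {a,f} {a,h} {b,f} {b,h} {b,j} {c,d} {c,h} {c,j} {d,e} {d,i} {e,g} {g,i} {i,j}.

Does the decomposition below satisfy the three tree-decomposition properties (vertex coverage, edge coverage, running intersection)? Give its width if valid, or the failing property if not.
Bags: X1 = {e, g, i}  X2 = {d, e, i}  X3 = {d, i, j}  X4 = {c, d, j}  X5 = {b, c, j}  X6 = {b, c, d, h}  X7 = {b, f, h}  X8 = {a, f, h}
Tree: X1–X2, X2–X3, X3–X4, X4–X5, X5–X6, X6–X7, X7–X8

No — bags containing vertex d are not connected in the tree.

A tree decomposition must satisfy three properties: every vertex lies in some bag; for every edge, both endpoints lie together in some bag; and for every vertex, the bags containing it form a connected subtree. Here bags containing vertex d are not connected in the tree, so the decomposition is invalid.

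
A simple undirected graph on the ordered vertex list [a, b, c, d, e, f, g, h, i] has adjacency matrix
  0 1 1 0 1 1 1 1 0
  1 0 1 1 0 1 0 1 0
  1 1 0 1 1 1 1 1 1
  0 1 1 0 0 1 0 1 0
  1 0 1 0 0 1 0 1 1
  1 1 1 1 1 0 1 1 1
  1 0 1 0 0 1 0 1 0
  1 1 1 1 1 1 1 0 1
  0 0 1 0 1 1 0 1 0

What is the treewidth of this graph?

A width-4 tree decomposition is:
Bags: B1 = {a, b, c, f, h}  B2 = {b, c, d, f, h}  B3 = {a, c, e, f, h}  B4 = {a, c, f, g, h}  B5 = {c, e, f, h, i}
Tree: B1–B2, B1–B3, B1–B4, B3–B5
Each bag holds 5 vertices, so the decomposition has width 4, which upper-bounds the treewidth. Conversely, {b, c, d, f, h} is a clique of size 5, and the vertices of any clique must share a bag in every tree decomposition; so some bag has ≥ 5 vertices and tw(G) ≥ 4. The upper and lower bounds meet at 4, so that is the treewidth.

4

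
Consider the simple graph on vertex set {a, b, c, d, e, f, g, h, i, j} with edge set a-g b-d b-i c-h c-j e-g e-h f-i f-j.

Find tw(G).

A width-1 tree decomposition is:
Bags: B1 = {b, d}  B2 = {b, i}  B3 = {f, i}  B4 = {f, j}  B5 = {c, j}  B6 = {c, h}  B7 = {e, h}  B8 = {e, g}  B9 = {a, g}
Tree: B1–B2, B2–B3, B3–B4, B4–B5, B5–B6, B6–B7, B7–B8, B8–B9
Each bag holds 2 vertices, so the decomposition has width 1, which upper-bounds the treewidth. Any graph with an edge has treewidth ≥ 1, and G has the edge d–b. The upper and lower bounds meet at 1, so that is the treewidth.

1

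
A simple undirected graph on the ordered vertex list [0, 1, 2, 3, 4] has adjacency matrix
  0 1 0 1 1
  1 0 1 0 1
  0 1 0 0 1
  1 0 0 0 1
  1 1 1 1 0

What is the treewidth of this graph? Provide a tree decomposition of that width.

The largest bag has 3 vertices, giving width 2; this decomposition certifies tw(G) ≤ 2. Conversely, {0, 1, 4} is a clique of size 3, and the vertices of any clique must share a bag in every tree decomposition; so some bag has ≥ 3 vertices and tw(G) ≥ 2. Combining the bounds, tw(G) = 2.

Treewidth 2.
One optimal decomposition is:
Bags: B1 = {0, 1, 4}  B2 = {0, 3, 4}  B3 = {1, 2, 4}
Tree: B1–B2, B1–B3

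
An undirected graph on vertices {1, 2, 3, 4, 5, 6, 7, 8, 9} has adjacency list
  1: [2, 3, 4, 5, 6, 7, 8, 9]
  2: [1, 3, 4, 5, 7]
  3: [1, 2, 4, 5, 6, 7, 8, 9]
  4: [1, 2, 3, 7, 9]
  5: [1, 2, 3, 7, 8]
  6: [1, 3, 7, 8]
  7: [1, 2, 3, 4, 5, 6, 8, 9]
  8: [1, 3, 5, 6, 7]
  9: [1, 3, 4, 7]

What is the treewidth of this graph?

4

A width-4 tree decomposition is:
Bags: B1 = {1, 3, 6, 7, 8}  B2 = {1, 3, 5, 7, 8}  B3 = {1, 2, 3, 5, 7}  B4 = {1, 2, 3, 4, 7}  B5 = {1, 3, 4, 7, 9}
Tree: B1–B2, B2–B3, B3–B4, B4–B5
Every bag has size at most 5, so the width is 5 − 1 = 4 and tw(G) ≤ 4. On the other hand G contains the 5-clique {1, 3, 5, 7, 8}. A clique must lie in a single bag of any decomposition, so no decomposition can have width below 4. Therefore the treewidth is 4.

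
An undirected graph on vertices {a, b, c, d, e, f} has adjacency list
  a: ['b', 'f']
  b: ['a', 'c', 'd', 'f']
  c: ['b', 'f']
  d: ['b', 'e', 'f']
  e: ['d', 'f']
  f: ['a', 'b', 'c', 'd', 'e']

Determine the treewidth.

A width-2 tree decomposition is:
Bags: B1 = {b, c, f}  B2 = {b, d, f}  B3 = {d, e, f}  B4 = {a, b, f}
Tree: B1–B2, B2–B3, B1–B4
Every bag has size at most 3, so the width is 3 − 1 = 2 and tw(G) ≤ 2. Conversely, {d, e, f} is a clique of size 3, and the vertices of any clique must share a bag in every tree decomposition; so some bag has ≥ 3 vertices and tw(G) ≥ 2. Combining the bounds, tw(G) = 2.

2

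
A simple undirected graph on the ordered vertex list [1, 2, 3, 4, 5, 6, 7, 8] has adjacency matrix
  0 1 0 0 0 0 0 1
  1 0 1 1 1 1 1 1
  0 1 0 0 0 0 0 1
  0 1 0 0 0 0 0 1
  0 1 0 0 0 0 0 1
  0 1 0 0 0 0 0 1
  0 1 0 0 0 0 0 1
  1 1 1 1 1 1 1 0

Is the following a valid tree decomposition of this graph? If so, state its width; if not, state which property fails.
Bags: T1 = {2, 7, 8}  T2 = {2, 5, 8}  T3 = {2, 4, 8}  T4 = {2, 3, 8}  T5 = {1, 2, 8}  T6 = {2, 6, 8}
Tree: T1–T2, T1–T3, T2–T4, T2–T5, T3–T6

Every vertex of G appears in some bag (union = {1, 2, 3, 4, 5, 6, 7, 8}); every edge is covered by a bag; and for each vertex v the set of bags containing v is connected in the bag tree. The decomposition is therefore valid. The largest bag has 3 vertices, so the width is 2.

Yes; width 2.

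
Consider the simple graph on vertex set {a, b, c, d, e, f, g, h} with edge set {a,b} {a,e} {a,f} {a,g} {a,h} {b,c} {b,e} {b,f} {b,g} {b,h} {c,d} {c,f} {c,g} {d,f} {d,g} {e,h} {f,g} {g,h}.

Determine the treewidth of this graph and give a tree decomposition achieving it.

Treewidth 3.
One such decomposition:
Bags: B1 = {a, b, g, h}  B2 = {a, b, f, g}  B3 = {b, c, f, g}  B4 = {c, d, f, g}  B5 = {a, b, e, h}
Tree: B1–B2, B2–B3, B3–B4, B1–B5

The largest bag has 4 vertices, giving width 3; this decomposition certifies tw(G) ≤ 3. Conversely, {a, b, g, h} is a clique of size 4, and the vertices of any clique must share a bag in every tree decomposition; so some bag has ≥ 4 vertices and tw(G) ≥ 3. Therefore the treewidth is 3.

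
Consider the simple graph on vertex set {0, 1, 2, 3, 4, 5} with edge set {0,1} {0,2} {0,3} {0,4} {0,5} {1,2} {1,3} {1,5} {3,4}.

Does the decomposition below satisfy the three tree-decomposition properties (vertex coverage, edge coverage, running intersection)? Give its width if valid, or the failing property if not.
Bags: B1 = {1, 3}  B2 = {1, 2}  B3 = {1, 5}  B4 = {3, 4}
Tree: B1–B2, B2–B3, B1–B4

No — vertex 0 appears in no bag.

A tree decomposition must satisfy three properties: every vertex lies in some bag; for every edge, both endpoints lie together in some bag; and for every vertex, the bags containing it form a connected subtree. Here vertex 0 appears in no bag, so the decomposition is invalid.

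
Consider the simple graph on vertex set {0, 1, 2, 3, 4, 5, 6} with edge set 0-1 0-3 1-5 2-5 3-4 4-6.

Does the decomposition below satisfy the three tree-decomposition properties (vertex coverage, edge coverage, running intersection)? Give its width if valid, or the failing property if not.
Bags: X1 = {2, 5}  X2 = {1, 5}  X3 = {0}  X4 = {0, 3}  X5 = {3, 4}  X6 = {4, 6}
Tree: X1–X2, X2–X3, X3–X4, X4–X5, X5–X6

No — edge (1,0) lies in no bag.

A tree decomposition must satisfy three properties: every vertex lies in some bag; for every edge, both endpoints lie together in some bag; and for every vertex, the bags containing it form a connected subtree. Here edge (1,0) lies in no bag, so the decomposition is invalid.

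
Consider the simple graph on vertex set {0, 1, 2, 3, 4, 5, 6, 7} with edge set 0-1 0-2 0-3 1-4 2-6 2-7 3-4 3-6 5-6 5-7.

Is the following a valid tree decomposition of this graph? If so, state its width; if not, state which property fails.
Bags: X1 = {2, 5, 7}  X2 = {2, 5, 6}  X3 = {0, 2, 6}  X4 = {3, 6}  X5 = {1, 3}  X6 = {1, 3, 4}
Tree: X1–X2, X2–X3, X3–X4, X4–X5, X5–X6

A tree decomposition must satisfy three properties: every vertex lies in some bag; for every edge, both endpoints lie together in some bag; and for every vertex, the bags containing it form a connected subtree. Here edge (0,3) lies in no bag, so the decomposition is invalid.

No — edge (0,3) lies in no bag.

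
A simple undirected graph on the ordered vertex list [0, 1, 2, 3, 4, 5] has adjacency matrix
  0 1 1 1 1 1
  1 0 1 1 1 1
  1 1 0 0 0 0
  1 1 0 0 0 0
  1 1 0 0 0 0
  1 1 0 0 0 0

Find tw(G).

2

A width-2 tree decomposition is:
Bags: B1 = {0, 1, 3}  B2 = {0, 1, 4}  B3 = {0, 1, 2}  B4 = {0, 1, 5}
Tree: B1–B2, B2–B3, B3–B4
Each bag holds 3 vertices, so the decomposition has width 2, which upper-bounds the treewidth. For the lower bound, the 3 vertices {0, 1, 2} are pairwise adjacent, and any tree decomposition puts a clique entirely inside one bag — forcing width ≥ 2. Combining the bounds, tw(G) = 2.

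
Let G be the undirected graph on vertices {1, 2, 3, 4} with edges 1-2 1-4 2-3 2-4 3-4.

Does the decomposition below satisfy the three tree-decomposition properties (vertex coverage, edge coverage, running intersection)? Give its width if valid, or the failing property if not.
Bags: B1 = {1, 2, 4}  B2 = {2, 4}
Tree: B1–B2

A tree decomposition must satisfy three properties: every vertex lies in some bag; for every edge, both endpoints lie together in some bag; and for every vertex, the bags containing it form a connected subtree. Here vertex 3 appears in no bag, so the decomposition is invalid.

No — vertex 3 appears in no bag.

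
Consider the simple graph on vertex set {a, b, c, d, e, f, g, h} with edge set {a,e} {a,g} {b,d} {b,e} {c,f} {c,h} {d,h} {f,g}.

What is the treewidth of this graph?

2

A width-2 tree decomposition is:
Bags: B1 = {b, d, h}  B2 = {b, e, h}  B3 = {a, e, h}  B4 = {a, g, h}  B5 = {f, g, h}  B6 = {c, f, h}
Tree: B1–B2, B2–B3, B3–B4, B4–B5, B5–B6
The largest bag has 3 vertices, giving width 2; this decomposition certifies tw(G) ≤ 2. Since h–d–b–e–a–g–f–c–h is a cycle in G, G is not acyclic. Forests are exactly the graphs of treewidth ≤ 1, so tw(G) ≥ 2. The upper and lower bounds meet at 2, so that is the treewidth.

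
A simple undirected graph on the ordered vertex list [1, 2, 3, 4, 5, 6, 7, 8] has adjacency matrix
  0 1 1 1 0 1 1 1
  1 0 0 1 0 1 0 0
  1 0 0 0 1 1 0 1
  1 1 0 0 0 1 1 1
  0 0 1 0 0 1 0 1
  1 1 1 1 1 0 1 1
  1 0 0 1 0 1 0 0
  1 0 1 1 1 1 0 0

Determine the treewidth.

A width-3 tree decomposition is:
Bags: B1 = {1, 3, 6, 8}  B2 = {1, 4, 6, 8}  B3 = {3, 5, 6, 8}  B4 = {1, 4, 6, 7}  B5 = {1, 2, 4, 6}
Tree: B1–B2, B1–B3, B2–B4, B2–B5
Every bag has size at most 4, so the width is 4 − 1 = 3 and tw(G) ≤ 3. Conversely, {1, 3, 6, 8} is a clique of size 4, and the vertices of any clique must share a bag in every tree decomposition; so some bag has ≥ 4 vertices and tw(G) ≥ 3. Combining the bounds, tw(G) = 3.

3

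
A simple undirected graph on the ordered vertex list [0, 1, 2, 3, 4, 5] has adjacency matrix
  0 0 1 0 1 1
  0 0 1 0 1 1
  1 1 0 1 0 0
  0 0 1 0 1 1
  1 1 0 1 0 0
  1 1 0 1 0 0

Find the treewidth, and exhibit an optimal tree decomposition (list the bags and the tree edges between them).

Treewidth 3.
One such decomposition:
Bags: B1 = {0, 1, 2, 3}  B2 = {0, 1, 3, 4}  B3 = {0, 1, 3, 5}
Tree: B1–B2, B2–B3

Every bag has size at most 4, so the width is 4 − 1 = 3 and tw(G) ≤ 3. For the lower bound: the 4 vertex sets {2,3}, {1,4}, {0}, {5} are disjoint, each induces a connected subgraph, and every pair is joined by at least one edge of G. Contracting each set to a single vertex therefore yields K_{4} as a minor, and since treewidth is minor-monotone, tw(G) ≥ tw(K_{4}) = 3. Combining the bounds, tw(G) = 3.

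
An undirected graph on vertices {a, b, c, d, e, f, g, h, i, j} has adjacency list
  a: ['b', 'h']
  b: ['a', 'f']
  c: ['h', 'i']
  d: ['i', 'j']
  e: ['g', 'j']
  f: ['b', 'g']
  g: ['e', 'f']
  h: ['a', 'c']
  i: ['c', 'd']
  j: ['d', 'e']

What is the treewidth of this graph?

2

A width-2 tree decomposition is:
Bags: B1 = {a, b, h}  B2 = {b, c, h}  B3 = {b, c, i}  B4 = {b, d, i}  B5 = {b, d, j}  B6 = {b, e, j}  B7 = {b, e, g}  B8 = {b, f, g}
Tree: B1–B2, B2–B3, B3–B4, B4–B5, B5–B6, B6–B7, B7–B8
The largest bag has 3 vertices, giving width 2; this decomposition certifies tw(G) ≤ 2. The edges b–a–h–c–i–d–j–e–g–f–b form a cycle, so G is not a tree and its treewidth is at least 2. Therefore the treewidth is 2.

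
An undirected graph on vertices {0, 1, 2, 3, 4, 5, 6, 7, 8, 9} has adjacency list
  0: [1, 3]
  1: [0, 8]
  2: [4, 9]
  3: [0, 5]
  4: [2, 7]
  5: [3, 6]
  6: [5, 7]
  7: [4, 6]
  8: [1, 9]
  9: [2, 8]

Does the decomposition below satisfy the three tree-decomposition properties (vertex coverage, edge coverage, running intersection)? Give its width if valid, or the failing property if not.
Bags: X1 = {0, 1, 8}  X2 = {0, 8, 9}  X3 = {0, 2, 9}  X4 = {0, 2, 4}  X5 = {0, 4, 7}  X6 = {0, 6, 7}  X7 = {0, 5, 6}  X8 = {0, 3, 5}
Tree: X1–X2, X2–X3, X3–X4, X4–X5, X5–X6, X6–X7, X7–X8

Yes; width 2.

Vertex coverage: the bags together contain {0, 1, 2, 3, 4, 5, 6, 7, 8, 9}, the full vertex set. Edge coverage: each edge of G has both endpoints in at least one bag. Running intersection: for every vertex, the bags containing it form a connected subtree. All three properties hold, so this is a valid tree decomposition of width max|bag| − 1 = 2, and hence tw(G) ≤ 2.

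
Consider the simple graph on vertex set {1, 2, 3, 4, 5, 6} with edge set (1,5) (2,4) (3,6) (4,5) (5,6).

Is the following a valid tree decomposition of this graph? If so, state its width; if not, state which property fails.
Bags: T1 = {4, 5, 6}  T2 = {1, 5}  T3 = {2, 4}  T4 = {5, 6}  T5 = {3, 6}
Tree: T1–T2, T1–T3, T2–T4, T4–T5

A tree decomposition must satisfy three properties: every vertex lies in some bag; for every edge, both endpoints lie together in some bag; and for every vertex, the bags containing it form a connected subtree. Here bags containing vertex 6 are not connected in the tree, so the decomposition is invalid.

No — bags containing vertex 6 are not connected in the tree.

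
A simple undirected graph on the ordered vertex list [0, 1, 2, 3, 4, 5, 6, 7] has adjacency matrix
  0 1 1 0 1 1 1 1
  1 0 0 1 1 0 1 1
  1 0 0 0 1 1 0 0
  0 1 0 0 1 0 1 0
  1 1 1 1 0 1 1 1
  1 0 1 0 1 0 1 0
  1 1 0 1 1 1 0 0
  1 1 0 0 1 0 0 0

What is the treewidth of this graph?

3

A width-3 tree decomposition is:
Bags: B1 = {0, 1, 4, 7}  B2 = {0, 1, 4, 6}  B3 = {0, 4, 5, 6}  B4 = {1, 3, 4, 6}  B5 = {0, 2, 4, 5}
Tree: B1–B2, B2–B3, B2–B4, B3–B5
Each bag holds 4 vertices, so the decomposition has width 3, which upper-bounds the treewidth. On the other hand G contains the 4-clique {0, 1, 4, 6}. A clique must lie in a single bag of any decomposition, so no decomposition can have width below 3. Combining the bounds, tw(G) = 3.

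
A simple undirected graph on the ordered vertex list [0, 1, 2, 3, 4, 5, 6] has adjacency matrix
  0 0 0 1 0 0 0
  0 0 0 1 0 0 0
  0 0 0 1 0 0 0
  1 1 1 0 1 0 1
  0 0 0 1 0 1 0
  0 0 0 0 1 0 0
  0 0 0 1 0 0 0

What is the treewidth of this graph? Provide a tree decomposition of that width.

The largest bag has 2 vertices, giving width 1; this decomposition certifies tw(G) ≤ 1. Since G has at least one edge (e.g. 3–6), it is not an edgeless graph, so tw(G) ≥ 1. Hence tw(G) = 1 exactly.

Treewidth 1.
One optimal decomposition is:
Bags: B1 = {3, 6}  B2 = {0, 3}  B3 = {2, 3}  B4 = {3, 4}  B5 = {1, 3}  B6 = {4, 5}
Tree: B1–B2, B2–B3, B1–B4, B4–B5, B4–B6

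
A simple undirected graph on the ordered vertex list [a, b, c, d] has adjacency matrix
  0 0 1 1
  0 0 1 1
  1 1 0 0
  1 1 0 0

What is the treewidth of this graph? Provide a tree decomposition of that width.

Each bag holds 3 vertices, so the decomposition has width 2, which upper-bounds the treewidth. For the lower bound, G contains the cycle a–d–b–c–a, so G is not a forest; only forests have treewidth ≤ 1, hence tw(G) ≥ 2. Therefore the treewidth is 2.

Treewidth 2.
One such decomposition:
Bags: B1 = {a, b, d}  B2 = {a, b, c}
Tree: B1–B2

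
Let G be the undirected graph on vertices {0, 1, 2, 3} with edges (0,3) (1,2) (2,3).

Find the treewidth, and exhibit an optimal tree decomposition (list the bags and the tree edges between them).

The largest bag has 2 vertices, giving width 1; this decomposition certifies tw(G) ≤ 1. Since G has at least one edge (e.g. 2–3), it is not an edgeless graph, so tw(G) ≥ 1. Combining the bounds, tw(G) = 1.

Treewidth 1.
One such decomposition:
Bags: B1 = {2, 3}  B2 = {0, 3}  B3 = {1, 2}
Tree: B1–B2, B1–B3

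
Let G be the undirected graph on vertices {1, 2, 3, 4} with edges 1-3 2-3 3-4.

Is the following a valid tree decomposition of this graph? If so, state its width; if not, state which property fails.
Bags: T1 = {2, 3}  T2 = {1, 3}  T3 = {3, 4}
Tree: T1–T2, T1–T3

Checking the three conditions: (i) the bags cover all of {1, 2, 3, 4}; (ii) for each edge, some bag contains both endpoints; (iii) the bags containing any fixed vertex form a subtree. All hold, so the decomposition is valid with width 2 − 1 = 1.

Yes; width 1.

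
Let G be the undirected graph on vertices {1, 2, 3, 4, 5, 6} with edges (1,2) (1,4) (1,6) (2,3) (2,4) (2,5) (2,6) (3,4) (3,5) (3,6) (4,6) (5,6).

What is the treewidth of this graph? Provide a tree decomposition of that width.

Every bag has size at most 4, so the width is 4 − 1 = 3 and tw(G) ≤ 3. For the lower bound, the 4 vertices {1, 2, 4, 6} are pairwise adjacent, and any tree decomposition puts a clique entirely inside one bag — forcing width ≥ 3. Combining the bounds, tw(G) = 3.

Treewidth 3.
One such decomposition:
Bags: B1 = {2, 3, 4, 6}  B2 = {2, 3, 5, 6}  B3 = {1, 2, 4, 6}
Tree: B1–B2, B1–B3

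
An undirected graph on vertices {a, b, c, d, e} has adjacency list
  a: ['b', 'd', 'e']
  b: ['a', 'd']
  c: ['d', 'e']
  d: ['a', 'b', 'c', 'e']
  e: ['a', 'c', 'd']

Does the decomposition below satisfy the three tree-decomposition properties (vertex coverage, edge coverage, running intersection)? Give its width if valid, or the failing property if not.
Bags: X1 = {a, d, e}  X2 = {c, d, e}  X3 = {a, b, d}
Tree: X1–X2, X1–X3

Yes; width 2.

Vertex coverage: the bags together contain {a, b, c, d, e}, the full vertex set. Edge coverage: each edge of G has both endpoints in at least one bag. Running intersection: for every vertex, the bags containing it form a connected subtree. All three properties hold, so this is a valid tree decomposition of width max|bag| − 1 = 2, and hence tw(G) ≤ 2.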